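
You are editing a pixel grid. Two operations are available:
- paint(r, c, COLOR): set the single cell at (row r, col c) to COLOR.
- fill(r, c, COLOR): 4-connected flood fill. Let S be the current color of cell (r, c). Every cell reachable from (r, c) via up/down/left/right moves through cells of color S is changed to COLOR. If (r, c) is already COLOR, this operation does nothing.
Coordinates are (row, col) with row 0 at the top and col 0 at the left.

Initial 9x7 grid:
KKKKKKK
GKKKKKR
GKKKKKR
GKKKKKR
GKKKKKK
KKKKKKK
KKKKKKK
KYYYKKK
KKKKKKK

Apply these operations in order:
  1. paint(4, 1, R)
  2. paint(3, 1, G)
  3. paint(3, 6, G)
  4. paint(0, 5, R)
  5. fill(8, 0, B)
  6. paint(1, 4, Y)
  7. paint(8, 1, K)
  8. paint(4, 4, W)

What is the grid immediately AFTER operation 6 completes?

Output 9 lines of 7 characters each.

After op 1 paint(4,1,R):
KKKKKKK
GKKKKKR
GKKKKKR
GKKKKKR
GRKKKKK
KKKKKKK
KKKKKKK
KYYYKKK
KKKKKKK
After op 2 paint(3,1,G):
KKKKKKK
GKKKKKR
GKKKKKR
GGKKKKR
GRKKKKK
KKKKKKK
KKKKKKK
KYYYKKK
KKKKKKK
After op 3 paint(3,6,G):
KKKKKKK
GKKKKKR
GKKKKKR
GGKKKKG
GRKKKKK
KKKKKKK
KKKKKKK
KYYYKKK
KKKKKKK
After op 4 paint(0,5,R):
KKKKKRK
GKKKKKR
GKKKKKR
GGKKKKG
GRKKKKK
KKKKKKK
KKKKKKK
KYYYKKK
KKKKKKK
After op 5 fill(8,0,B) [49 cells changed]:
BBBBBRK
GBBBBBR
GBBBBBR
GGBBBBG
GRBBBBB
BBBBBBB
BBBBBBB
BYYYBBB
BBBBBBB
After op 6 paint(1,4,Y):
BBBBBRK
GBBBYBR
GBBBBBR
GGBBBBG
GRBBBBB
BBBBBBB
BBBBBBB
BYYYBBB
BBBBBBB

Answer: BBBBBRK
GBBBYBR
GBBBBBR
GGBBBBG
GRBBBBB
BBBBBBB
BBBBBBB
BYYYBBB
BBBBBBB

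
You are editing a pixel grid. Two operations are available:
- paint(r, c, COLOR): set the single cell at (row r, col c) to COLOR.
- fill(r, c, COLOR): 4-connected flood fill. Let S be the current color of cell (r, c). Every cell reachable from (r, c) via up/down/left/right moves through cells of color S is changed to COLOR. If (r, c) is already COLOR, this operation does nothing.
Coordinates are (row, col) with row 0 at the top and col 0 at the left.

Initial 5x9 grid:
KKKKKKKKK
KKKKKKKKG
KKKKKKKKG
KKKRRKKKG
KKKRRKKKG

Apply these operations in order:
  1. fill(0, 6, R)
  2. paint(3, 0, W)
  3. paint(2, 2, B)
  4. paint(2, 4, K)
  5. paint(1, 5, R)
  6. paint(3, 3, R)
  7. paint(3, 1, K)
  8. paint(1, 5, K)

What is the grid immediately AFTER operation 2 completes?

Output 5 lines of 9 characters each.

After op 1 fill(0,6,R) [37 cells changed]:
RRRRRRRRR
RRRRRRRRG
RRRRRRRRG
RRRRRRRRG
RRRRRRRRG
After op 2 paint(3,0,W):
RRRRRRRRR
RRRRRRRRG
RRRRRRRRG
WRRRRRRRG
RRRRRRRRG

Answer: RRRRRRRRR
RRRRRRRRG
RRRRRRRRG
WRRRRRRRG
RRRRRRRRG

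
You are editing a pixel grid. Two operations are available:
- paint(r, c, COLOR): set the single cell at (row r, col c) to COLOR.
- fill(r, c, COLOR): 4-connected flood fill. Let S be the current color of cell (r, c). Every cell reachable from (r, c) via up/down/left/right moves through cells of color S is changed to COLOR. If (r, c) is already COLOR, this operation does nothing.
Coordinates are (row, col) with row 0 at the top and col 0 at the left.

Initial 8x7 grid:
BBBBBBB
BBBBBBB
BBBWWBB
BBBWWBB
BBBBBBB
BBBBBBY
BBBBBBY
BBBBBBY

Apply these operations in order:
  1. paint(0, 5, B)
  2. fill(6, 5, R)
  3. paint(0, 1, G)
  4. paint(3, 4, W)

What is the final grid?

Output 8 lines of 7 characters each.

After op 1 paint(0,5,B):
BBBBBBB
BBBBBBB
BBBWWBB
BBBWWBB
BBBBBBB
BBBBBBY
BBBBBBY
BBBBBBY
After op 2 fill(6,5,R) [49 cells changed]:
RRRRRRR
RRRRRRR
RRRWWRR
RRRWWRR
RRRRRRR
RRRRRRY
RRRRRRY
RRRRRRY
After op 3 paint(0,1,G):
RGRRRRR
RRRRRRR
RRRWWRR
RRRWWRR
RRRRRRR
RRRRRRY
RRRRRRY
RRRRRRY
After op 4 paint(3,4,W):
RGRRRRR
RRRRRRR
RRRWWRR
RRRWWRR
RRRRRRR
RRRRRRY
RRRRRRY
RRRRRRY

Answer: RGRRRRR
RRRRRRR
RRRWWRR
RRRWWRR
RRRRRRR
RRRRRRY
RRRRRRY
RRRRRRY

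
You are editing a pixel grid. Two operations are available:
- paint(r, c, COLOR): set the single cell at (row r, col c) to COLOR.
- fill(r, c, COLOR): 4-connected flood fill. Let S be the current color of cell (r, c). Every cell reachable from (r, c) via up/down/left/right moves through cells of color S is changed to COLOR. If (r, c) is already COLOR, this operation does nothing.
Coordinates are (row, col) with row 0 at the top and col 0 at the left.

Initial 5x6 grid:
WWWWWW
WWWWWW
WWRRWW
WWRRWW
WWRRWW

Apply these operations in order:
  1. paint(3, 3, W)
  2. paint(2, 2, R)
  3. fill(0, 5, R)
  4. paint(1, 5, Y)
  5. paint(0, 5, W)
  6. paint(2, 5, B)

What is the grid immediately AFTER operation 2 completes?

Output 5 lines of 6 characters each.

After op 1 paint(3,3,W):
WWWWWW
WWWWWW
WWRRWW
WWRWWW
WWRRWW
After op 2 paint(2,2,R):
WWWWWW
WWWWWW
WWRRWW
WWRWWW
WWRRWW

Answer: WWWWWW
WWWWWW
WWRRWW
WWRWWW
WWRRWW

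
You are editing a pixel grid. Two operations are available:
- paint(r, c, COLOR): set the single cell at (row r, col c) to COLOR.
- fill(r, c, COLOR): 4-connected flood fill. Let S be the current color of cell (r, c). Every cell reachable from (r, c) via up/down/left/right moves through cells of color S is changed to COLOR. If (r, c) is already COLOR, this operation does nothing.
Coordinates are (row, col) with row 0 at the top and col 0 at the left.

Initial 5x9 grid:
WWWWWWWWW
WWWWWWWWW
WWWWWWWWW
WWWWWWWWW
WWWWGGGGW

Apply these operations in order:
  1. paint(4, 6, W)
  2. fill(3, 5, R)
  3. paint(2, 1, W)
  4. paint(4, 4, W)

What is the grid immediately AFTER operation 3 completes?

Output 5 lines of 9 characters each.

Answer: RRRRRRRRR
RRRRRRRRR
RWRRRRRRR
RRRRRRRRR
RRRRGGRGR

Derivation:
After op 1 paint(4,6,W):
WWWWWWWWW
WWWWWWWWW
WWWWWWWWW
WWWWWWWWW
WWWWGGWGW
After op 2 fill(3,5,R) [42 cells changed]:
RRRRRRRRR
RRRRRRRRR
RRRRRRRRR
RRRRRRRRR
RRRRGGRGR
After op 3 paint(2,1,W):
RRRRRRRRR
RRRRRRRRR
RWRRRRRRR
RRRRRRRRR
RRRRGGRGR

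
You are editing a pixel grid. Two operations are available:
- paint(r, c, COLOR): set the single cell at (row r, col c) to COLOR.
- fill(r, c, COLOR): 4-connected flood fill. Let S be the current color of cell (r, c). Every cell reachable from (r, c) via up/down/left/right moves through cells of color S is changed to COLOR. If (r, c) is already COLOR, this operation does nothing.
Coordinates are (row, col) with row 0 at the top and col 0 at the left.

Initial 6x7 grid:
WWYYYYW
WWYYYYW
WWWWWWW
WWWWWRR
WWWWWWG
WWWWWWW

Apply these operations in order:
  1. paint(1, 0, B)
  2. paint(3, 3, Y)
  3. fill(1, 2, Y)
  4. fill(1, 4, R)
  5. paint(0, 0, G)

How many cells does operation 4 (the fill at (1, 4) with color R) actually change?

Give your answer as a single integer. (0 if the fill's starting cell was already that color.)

After op 1 paint(1,0,B):
WWYYYYW
BWYYYYW
WWWWWWW
WWWWWRR
WWWWWWG
WWWWWWW
After op 2 paint(3,3,Y):
WWYYYYW
BWYYYYW
WWWWWWW
WWWYWRR
WWWWWWG
WWWWWWW
After op 3 fill(1,2,Y) [0 cells changed]:
WWYYYYW
BWYYYYW
WWWWWWW
WWWYWRR
WWWWWWG
WWWWWWW
After op 4 fill(1,4,R) [8 cells changed]:
WWRRRRW
BWRRRRW
WWWWWWW
WWWYWRR
WWWWWWG
WWWWWWW

Answer: 8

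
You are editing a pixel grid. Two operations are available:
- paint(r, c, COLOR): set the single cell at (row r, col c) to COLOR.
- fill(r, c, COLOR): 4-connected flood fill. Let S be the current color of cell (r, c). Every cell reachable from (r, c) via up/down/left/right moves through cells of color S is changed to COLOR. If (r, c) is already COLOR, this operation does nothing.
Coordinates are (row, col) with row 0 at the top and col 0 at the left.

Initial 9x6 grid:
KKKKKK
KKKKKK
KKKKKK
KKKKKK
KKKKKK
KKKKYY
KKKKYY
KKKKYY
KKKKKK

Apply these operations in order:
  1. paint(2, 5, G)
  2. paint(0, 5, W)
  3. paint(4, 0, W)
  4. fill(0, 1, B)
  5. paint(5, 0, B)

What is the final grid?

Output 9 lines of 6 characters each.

After op 1 paint(2,5,G):
KKKKKK
KKKKKK
KKKKKG
KKKKKK
KKKKKK
KKKKYY
KKKKYY
KKKKYY
KKKKKK
After op 2 paint(0,5,W):
KKKKKW
KKKKKK
KKKKKG
KKKKKK
KKKKKK
KKKKYY
KKKKYY
KKKKYY
KKKKKK
After op 3 paint(4,0,W):
KKKKKW
KKKKKK
KKKKKG
KKKKKK
WKKKKK
KKKKYY
KKKKYY
KKKKYY
KKKKKK
After op 4 fill(0,1,B) [45 cells changed]:
BBBBBW
BBBBBB
BBBBBG
BBBBBB
WBBBBB
BBBBYY
BBBBYY
BBBBYY
BBBBBB
After op 5 paint(5,0,B):
BBBBBW
BBBBBB
BBBBBG
BBBBBB
WBBBBB
BBBBYY
BBBBYY
BBBBYY
BBBBBB

Answer: BBBBBW
BBBBBB
BBBBBG
BBBBBB
WBBBBB
BBBBYY
BBBBYY
BBBBYY
BBBBBB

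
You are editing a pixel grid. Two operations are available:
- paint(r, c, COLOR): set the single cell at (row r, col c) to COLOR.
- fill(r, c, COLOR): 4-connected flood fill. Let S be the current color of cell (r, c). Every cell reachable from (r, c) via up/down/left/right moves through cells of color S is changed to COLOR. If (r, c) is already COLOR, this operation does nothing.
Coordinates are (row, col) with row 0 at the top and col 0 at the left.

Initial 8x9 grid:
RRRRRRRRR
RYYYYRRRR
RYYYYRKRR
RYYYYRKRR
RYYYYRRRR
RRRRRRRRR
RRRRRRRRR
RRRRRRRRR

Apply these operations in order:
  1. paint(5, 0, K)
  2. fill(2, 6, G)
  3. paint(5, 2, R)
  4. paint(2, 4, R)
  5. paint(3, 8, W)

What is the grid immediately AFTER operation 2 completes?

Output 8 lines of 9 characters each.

After op 1 paint(5,0,K):
RRRRRRRRR
RYYYYRRRR
RYYYYRKRR
RYYYYRKRR
RYYYYRRRR
KRRRRRRRR
RRRRRRRRR
RRRRRRRRR
After op 2 fill(2,6,G) [2 cells changed]:
RRRRRRRRR
RYYYYRRRR
RYYYYRGRR
RYYYYRGRR
RYYYYRRRR
KRRRRRRRR
RRRRRRRRR
RRRRRRRRR

Answer: RRRRRRRRR
RYYYYRRRR
RYYYYRGRR
RYYYYRGRR
RYYYYRRRR
KRRRRRRRR
RRRRRRRRR
RRRRRRRRR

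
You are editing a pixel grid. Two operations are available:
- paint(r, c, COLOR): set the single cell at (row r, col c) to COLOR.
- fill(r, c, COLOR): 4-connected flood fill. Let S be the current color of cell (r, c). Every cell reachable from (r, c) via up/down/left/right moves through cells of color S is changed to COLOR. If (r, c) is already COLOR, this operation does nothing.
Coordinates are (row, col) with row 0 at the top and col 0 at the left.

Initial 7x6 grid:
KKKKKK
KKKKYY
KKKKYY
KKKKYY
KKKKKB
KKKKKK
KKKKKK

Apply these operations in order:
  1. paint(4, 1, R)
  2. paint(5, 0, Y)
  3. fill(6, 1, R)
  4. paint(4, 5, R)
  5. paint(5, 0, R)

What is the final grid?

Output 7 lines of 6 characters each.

After op 1 paint(4,1,R):
KKKKKK
KKKKYY
KKKKYY
KKKKYY
KRKKKB
KKKKKK
KKKKKK
After op 2 paint(5,0,Y):
KKKKKK
KKKKYY
KKKKYY
KKKKYY
KRKKKB
YKKKKK
KKKKKK
After op 3 fill(6,1,R) [33 cells changed]:
RRRRRR
RRRRYY
RRRRYY
RRRRYY
RRRRRB
YRRRRR
RRRRRR
After op 4 paint(4,5,R):
RRRRRR
RRRRYY
RRRRYY
RRRRYY
RRRRRR
YRRRRR
RRRRRR
After op 5 paint(5,0,R):
RRRRRR
RRRRYY
RRRRYY
RRRRYY
RRRRRR
RRRRRR
RRRRRR

Answer: RRRRRR
RRRRYY
RRRRYY
RRRRYY
RRRRRR
RRRRRR
RRRRRR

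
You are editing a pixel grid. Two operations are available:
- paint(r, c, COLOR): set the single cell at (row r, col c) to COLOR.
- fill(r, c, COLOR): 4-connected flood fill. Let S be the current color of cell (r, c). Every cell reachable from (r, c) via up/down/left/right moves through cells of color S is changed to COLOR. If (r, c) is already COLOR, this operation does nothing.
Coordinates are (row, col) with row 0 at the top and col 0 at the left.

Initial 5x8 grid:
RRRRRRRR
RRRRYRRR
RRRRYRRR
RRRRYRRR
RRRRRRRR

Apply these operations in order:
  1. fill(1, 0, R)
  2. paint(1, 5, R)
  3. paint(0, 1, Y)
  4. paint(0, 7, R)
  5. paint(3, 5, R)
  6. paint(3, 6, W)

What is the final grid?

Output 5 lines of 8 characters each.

Answer: RYRRRRRR
RRRRYRRR
RRRRYRRR
RRRRYRWR
RRRRRRRR

Derivation:
After op 1 fill(1,0,R) [0 cells changed]:
RRRRRRRR
RRRRYRRR
RRRRYRRR
RRRRYRRR
RRRRRRRR
After op 2 paint(1,5,R):
RRRRRRRR
RRRRYRRR
RRRRYRRR
RRRRYRRR
RRRRRRRR
After op 3 paint(0,1,Y):
RYRRRRRR
RRRRYRRR
RRRRYRRR
RRRRYRRR
RRRRRRRR
After op 4 paint(0,7,R):
RYRRRRRR
RRRRYRRR
RRRRYRRR
RRRRYRRR
RRRRRRRR
After op 5 paint(3,5,R):
RYRRRRRR
RRRRYRRR
RRRRYRRR
RRRRYRRR
RRRRRRRR
After op 6 paint(3,6,W):
RYRRRRRR
RRRRYRRR
RRRRYRRR
RRRRYRWR
RRRRRRRR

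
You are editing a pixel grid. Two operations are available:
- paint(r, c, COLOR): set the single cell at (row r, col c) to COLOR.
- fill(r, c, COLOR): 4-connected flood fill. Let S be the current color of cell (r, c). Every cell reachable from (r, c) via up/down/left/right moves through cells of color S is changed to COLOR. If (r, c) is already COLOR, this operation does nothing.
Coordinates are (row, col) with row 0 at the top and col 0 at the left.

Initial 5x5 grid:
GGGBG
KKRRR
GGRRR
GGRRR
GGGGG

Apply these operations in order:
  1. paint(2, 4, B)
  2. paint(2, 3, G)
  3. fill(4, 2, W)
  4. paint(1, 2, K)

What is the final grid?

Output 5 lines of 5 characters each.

Answer: GGGBG
KKKRR
WWRGB
WWRRR
WWWWW

Derivation:
After op 1 paint(2,4,B):
GGGBG
KKRRR
GGRRB
GGRRR
GGGGG
After op 2 paint(2,3,G):
GGGBG
KKRRR
GGRGB
GGRRR
GGGGG
After op 3 fill(4,2,W) [9 cells changed]:
GGGBG
KKRRR
WWRGB
WWRRR
WWWWW
After op 4 paint(1,2,K):
GGGBG
KKKRR
WWRGB
WWRRR
WWWWW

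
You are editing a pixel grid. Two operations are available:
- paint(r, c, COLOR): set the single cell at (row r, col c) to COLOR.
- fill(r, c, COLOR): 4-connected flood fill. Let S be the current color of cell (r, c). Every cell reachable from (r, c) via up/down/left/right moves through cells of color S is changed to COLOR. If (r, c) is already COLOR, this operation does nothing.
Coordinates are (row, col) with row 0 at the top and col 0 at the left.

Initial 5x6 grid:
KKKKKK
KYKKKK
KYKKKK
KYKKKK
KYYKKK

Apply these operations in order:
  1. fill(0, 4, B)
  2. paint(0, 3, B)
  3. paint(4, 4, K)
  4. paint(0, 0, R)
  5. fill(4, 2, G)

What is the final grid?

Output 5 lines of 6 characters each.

After op 1 fill(0,4,B) [25 cells changed]:
BBBBBB
BYBBBB
BYBBBB
BYBBBB
BYYBBB
After op 2 paint(0,3,B):
BBBBBB
BYBBBB
BYBBBB
BYBBBB
BYYBBB
After op 3 paint(4,4,K):
BBBBBB
BYBBBB
BYBBBB
BYBBBB
BYYBKB
After op 4 paint(0,0,R):
RBBBBB
BYBBBB
BYBBBB
BYBBBB
BYYBKB
After op 5 fill(4,2,G) [5 cells changed]:
RBBBBB
BGBBBB
BGBBBB
BGBBBB
BGGBKB

Answer: RBBBBB
BGBBBB
BGBBBB
BGBBBB
BGGBKB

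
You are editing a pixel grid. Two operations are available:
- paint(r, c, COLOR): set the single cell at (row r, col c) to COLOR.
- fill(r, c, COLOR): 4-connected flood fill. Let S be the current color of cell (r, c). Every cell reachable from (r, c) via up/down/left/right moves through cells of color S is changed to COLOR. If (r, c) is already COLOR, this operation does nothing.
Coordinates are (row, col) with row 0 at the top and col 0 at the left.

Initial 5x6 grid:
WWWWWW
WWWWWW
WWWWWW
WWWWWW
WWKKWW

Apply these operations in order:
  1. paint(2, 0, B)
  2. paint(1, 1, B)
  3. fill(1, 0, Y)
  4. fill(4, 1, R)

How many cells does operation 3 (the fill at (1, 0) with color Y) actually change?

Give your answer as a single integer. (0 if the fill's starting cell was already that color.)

Answer: 26

Derivation:
After op 1 paint(2,0,B):
WWWWWW
WWWWWW
BWWWWW
WWWWWW
WWKKWW
After op 2 paint(1,1,B):
WWWWWW
WBWWWW
BWWWWW
WWWWWW
WWKKWW
After op 3 fill(1,0,Y) [26 cells changed]:
YYYYYY
YBYYYY
BYYYYY
YYYYYY
YYKKYY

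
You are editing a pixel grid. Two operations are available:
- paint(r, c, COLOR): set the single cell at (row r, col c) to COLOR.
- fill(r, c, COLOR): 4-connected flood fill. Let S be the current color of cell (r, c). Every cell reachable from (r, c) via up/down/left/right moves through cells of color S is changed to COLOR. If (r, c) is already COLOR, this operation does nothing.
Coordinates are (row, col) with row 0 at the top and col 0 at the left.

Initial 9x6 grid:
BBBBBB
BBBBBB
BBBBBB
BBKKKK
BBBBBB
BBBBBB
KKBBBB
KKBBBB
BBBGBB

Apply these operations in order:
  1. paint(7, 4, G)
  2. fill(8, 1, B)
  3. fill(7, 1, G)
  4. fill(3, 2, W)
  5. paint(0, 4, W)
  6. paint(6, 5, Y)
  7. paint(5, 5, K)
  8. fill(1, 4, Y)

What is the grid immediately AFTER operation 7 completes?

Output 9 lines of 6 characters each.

After op 1 paint(7,4,G):
BBBBBB
BBBBBB
BBBBBB
BBKKKK
BBBBBB
BBBBBB
KKBBBB
KKBBGB
BBBGBB
After op 2 fill(8,1,B) [0 cells changed]:
BBBBBB
BBBBBB
BBBBBB
BBKKKK
BBBBBB
BBBBBB
KKBBBB
KKBBGB
BBBGBB
After op 3 fill(7,1,G) [4 cells changed]:
BBBBBB
BBBBBB
BBBBBB
BBKKKK
BBBBBB
BBBBBB
GGBBBB
GGBBGB
BBBGBB
After op 4 fill(3,2,W) [4 cells changed]:
BBBBBB
BBBBBB
BBBBBB
BBWWWW
BBBBBB
BBBBBB
GGBBBB
GGBBGB
BBBGBB
After op 5 paint(0,4,W):
BBBBWB
BBBBBB
BBBBBB
BBWWWW
BBBBBB
BBBBBB
GGBBBB
GGBBGB
BBBGBB
After op 6 paint(6,5,Y):
BBBBWB
BBBBBB
BBBBBB
BBWWWW
BBBBBB
BBBBBB
GGBBBY
GGBBGB
BBBGBB
After op 7 paint(5,5,K):
BBBBWB
BBBBBB
BBBBBB
BBWWWW
BBBBBB
BBBBBK
GGBBBY
GGBBGB
BBBGBB

Answer: BBBBWB
BBBBBB
BBBBBB
BBWWWW
BBBBBB
BBBBBK
GGBBBY
GGBBGB
BBBGBB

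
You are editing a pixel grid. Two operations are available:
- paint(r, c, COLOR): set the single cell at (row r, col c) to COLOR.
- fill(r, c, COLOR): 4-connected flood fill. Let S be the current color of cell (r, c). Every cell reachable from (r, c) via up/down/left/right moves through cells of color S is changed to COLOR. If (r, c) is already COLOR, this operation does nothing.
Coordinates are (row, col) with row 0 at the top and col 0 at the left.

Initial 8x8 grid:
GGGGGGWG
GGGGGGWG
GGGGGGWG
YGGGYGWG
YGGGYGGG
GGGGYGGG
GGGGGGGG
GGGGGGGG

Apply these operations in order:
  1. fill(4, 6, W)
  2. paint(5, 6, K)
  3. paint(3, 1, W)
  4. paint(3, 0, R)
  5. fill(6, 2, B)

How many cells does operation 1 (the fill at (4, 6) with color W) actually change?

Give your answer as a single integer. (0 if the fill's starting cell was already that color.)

Answer: 55

Derivation:
After op 1 fill(4,6,W) [55 cells changed]:
WWWWWWWW
WWWWWWWW
WWWWWWWW
YWWWYWWW
YWWWYWWW
WWWWYWWW
WWWWWWWW
WWWWWWWW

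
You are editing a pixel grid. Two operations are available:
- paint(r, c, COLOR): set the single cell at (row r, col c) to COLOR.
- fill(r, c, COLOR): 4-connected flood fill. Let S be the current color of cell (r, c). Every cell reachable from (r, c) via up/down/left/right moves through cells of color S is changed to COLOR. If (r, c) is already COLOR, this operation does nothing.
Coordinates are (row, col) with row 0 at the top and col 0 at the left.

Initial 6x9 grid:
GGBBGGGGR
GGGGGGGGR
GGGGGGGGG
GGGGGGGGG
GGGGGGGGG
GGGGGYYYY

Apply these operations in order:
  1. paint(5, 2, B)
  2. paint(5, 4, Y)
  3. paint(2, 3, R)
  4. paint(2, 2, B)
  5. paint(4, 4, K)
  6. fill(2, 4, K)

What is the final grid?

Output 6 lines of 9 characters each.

After op 1 paint(5,2,B):
GGBBGGGGR
GGGGGGGGR
GGGGGGGGG
GGGGGGGGG
GGGGGGGGG
GGBGGYYYY
After op 2 paint(5,4,Y):
GGBBGGGGR
GGGGGGGGR
GGGGGGGGG
GGGGGGGGG
GGGGGGGGG
GGBGYYYYY
After op 3 paint(2,3,R):
GGBBGGGGR
GGGGGGGGR
GGGRGGGGG
GGGGGGGGG
GGGGGGGGG
GGBGYYYYY
After op 4 paint(2,2,B):
GGBBGGGGR
GGGGGGGGR
GGBRGGGGG
GGGGGGGGG
GGGGGGGGG
GGBGYYYYY
After op 5 paint(4,4,K):
GGBBGGGGR
GGGGGGGGR
GGBRGGGGG
GGGGGGGGG
GGGGKGGGG
GGBGYYYYY
After op 6 fill(2,4,K) [41 cells changed]:
KKBBKKKKR
KKKKKKKKR
KKBRKKKKK
KKKKKKKKK
KKKKKKKKK
KKBKYYYYY

Answer: KKBBKKKKR
KKKKKKKKR
KKBRKKKKK
KKKKKKKKK
KKKKKKKKK
KKBKYYYYY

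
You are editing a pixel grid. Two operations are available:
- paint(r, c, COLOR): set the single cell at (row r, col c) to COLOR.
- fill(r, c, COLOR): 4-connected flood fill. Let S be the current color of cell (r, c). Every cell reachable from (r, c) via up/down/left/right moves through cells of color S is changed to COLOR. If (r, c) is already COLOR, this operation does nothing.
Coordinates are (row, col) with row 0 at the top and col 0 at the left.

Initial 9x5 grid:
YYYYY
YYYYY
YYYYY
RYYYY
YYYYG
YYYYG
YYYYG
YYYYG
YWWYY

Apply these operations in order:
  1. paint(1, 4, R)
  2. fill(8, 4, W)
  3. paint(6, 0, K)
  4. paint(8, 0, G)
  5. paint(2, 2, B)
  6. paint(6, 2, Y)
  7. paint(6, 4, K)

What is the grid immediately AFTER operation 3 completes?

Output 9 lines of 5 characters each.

After op 1 paint(1,4,R):
YYYYY
YYYYR
YYYYY
RYYYY
YYYYG
YYYYG
YYYYG
YYYYG
YWWYY
After op 2 fill(8,4,W) [37 cells changed]:
WWWWW
WWWWR
WWWWW
RWWWW
WWWWG
WWWWG
WWWWG
WWWWG
WWWWW
After op 3 paint(6,0,K):
WWWWW
WWWWR
WWWWW
RWWWW
WWWWG
WWWWG
KWWWG
WWWWG
WWWWW

Answer: WWWWW
WWWWR
WWWWW
RWWWW
WWWWG
WWWWG
KWWWG
WWWWG
WWWWW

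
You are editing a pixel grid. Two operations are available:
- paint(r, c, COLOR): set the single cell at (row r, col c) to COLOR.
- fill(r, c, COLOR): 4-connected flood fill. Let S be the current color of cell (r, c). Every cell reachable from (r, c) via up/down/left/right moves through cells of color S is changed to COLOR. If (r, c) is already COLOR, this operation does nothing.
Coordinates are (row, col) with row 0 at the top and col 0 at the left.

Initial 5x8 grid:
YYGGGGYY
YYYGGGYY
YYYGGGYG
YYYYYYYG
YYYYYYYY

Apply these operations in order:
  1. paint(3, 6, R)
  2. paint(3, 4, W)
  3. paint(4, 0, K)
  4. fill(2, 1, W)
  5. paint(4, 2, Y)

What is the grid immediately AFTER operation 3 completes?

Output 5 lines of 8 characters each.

After op 1 paint(3,6,R):
YYGGGGYY
YYYGGGYY
YYYGGGYG
YYYYYYRG
YYYYYYYY
After op 2 paint(3,4,W):
YYGGGGYY
YYYGGGYY
YYYGGGYG
YYYYWYRG
YYYYYYYY
After op 3 paint(4,0,K):
YYGGGGYY
YYYGGGYY
YYYGGGYG
YYYYWYRG
KYYYYYYY

Answer: YYGGGGYY
YYYGGGYY
YYYGGGYG
YYYYWYRG
KYYYYYYY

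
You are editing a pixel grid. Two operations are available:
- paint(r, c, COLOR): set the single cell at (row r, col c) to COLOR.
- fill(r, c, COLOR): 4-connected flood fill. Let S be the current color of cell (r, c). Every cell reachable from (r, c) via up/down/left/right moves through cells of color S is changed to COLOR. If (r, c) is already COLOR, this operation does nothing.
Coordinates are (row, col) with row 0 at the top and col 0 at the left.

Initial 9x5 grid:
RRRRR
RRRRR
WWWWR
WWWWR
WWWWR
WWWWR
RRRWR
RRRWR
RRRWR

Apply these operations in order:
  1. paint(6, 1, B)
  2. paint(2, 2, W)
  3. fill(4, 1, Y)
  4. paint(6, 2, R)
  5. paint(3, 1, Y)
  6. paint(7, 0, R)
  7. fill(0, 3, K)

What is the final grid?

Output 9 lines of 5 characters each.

After op 1 paint(6,1,B):
RRRRR
RRRRR
WWWWR
WWWWR
WWWWR
WWWWR
RBRWR
RRRWR
RRRWR
After op 2 paint(2,2,W):
RRRRR
RRRRR
WWWWR
WWWWR
WWWWR
WWWWR
RBRWR
RRRWR
RRRWR
After op 3 fill(4,1,Y) [19 cells changed]:
RRRRR
RRRRR
YYYYR
YYYYR
YYYYR
YYYYR
RBRYR
RRRYR
RRRYR
After op 4 paint(6,2,R):
RRRRR
RRRRR
YYYYR
YYYYR
YYYYR
YYYYR
RBRYR
RRRYR
RRRYR
After op 5 paint(3,1,Y):
RRRRR
RRRRR
YYYYR
YYYYR
YYYYR
YYYYR
RBRYR
RRRYR
RRRYR
After op 6 paint(7,0,R):
RRRRR
RRRRR
YYYYR
YYYYR
YYYYR
YYYYR
RBRYR
RRRYR
RRRYR
After op 7 fill(0,3,K) [17 cells changed]:
KKKKK
KKKKK
YYYYK
YYYYK
YYYYK
YYYYK
RBRYK
RRRYK
RRRYK

Answer: KKKKK
KKKKK
YYYYK
YYYYK
YYYYK
YYYYK
RBRYK
RRRYK
RRRYK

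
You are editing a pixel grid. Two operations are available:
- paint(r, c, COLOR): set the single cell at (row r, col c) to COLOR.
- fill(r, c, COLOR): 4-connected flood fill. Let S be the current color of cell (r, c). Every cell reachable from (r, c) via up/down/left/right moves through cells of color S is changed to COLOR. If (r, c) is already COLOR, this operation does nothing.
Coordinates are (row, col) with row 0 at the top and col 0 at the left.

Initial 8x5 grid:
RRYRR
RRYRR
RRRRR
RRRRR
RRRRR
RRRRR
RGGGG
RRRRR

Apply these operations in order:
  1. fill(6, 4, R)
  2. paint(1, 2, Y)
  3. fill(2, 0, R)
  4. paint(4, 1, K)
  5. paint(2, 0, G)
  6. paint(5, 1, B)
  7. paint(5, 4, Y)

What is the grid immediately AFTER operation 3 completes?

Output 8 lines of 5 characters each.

Answer: RRYRR
RRYRR
RRRRR
RRRRR
RRRRR
RRRRR
RRRRR
RRRRR

Derivation:
After op 1 fill(6,4,R) [4 cells changed]:
RRYRR
RRYRR
RRRRR
RRRRR
RRRRR
RRRRR
RRRRR
RRRRR
After op 2 paint(1,2,Y):
RRYRR
RRYRR
RRRRR
RRRRR
RRRRR
RRRRR
RRRRR
RRRRR
After op 3 fill(2,0,R) [0 cells changed]:
RRYRR
RRYRR
RRRRR
RRRRR
RRRRR
RRRRR
RRRRR
RRRRR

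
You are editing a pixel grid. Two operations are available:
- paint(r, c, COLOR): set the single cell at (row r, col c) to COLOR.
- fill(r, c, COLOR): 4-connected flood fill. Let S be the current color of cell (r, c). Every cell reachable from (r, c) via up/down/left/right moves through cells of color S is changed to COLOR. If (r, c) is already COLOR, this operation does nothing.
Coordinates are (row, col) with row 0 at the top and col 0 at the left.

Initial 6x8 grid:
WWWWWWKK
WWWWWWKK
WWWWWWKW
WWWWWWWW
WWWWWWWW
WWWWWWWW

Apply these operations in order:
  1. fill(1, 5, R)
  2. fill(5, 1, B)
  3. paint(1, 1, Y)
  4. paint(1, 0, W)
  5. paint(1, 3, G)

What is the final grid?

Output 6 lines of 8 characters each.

Answer: BBBBBBKK
WYBGBBKK
BBBBBBKB
BBBBBBBB
BBBBBBBB
BBBBBBBB

Derivation:
After op 1 fill(1,5,R) [43 cells changed]:
RRRRRRKK
RRRRRRKK
RRRRRRKR
RRRRRRRR
RRRRRRRR
RRRRRRRR
After op 2 fill(5,1,B) [43 cells changed]:
BBBBBBKK
BBBBBBKK
BBBBBBKB
BBBBBBBB
BBBBBBBB
BBBBBBBB
After op 3 paint(1,1,Y):
BBBBBBKK
BYBBBBKK
BBBBBBKB
BBBBBBBB
BBBBBBBB
BBBBBBBB
After op 4 paint(1,0,W):
BBBBBBKK
WYBBBBKK
BBBBBBKB
BBBBBBBB
BBBBBBBB
BBBBBBBB
After op 5 paint(1,3,G):
BBBBBBKK
WYBGBBKK
BBBBBBKB
BBBBBBBB
BBBBBBBB
BBBBBBBB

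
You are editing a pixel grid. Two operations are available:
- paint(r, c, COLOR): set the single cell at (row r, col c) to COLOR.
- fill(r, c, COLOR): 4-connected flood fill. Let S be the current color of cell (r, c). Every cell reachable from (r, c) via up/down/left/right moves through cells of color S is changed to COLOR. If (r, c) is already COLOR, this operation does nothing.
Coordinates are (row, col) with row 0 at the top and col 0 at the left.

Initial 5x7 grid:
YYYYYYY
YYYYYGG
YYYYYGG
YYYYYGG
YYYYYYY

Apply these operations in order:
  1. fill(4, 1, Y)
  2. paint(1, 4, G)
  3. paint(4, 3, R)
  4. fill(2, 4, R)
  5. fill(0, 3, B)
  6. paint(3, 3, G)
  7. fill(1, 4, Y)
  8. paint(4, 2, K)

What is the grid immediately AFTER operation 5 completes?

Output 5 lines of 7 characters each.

After op 1 fill(4,1,Y) [0 cells changed]:
YYYYYYY
YYYYYGG
YYYYYGG
YYYYYGG
YYYYYYY
After op 2 paint(1,4,G):
YYYYYYY
YYYYGGG
YYYYYGG
YYYYYGG
YYYYYYY
After op 3 paint(4,3,R):
YYYYYYY
YYYYGGG
YYYYYGG
YYYYYGG
YYYRYYY
After op 4 fill(2,4,R) [27 cells changed]:
RRRRRRR
RRRRGGG
RRRRRGG
RRRRRGG
RRRRRRR
After op 5 fill(0,3,B) [28 cells changed]:
BBBBBBB
BBBBGGG
BBBBBGG
BBBBBGG
BBBBBBB

Answer: BBBBBBB
BBBBGGG
BBBBBGG
BBBBBGG
BBBBBBB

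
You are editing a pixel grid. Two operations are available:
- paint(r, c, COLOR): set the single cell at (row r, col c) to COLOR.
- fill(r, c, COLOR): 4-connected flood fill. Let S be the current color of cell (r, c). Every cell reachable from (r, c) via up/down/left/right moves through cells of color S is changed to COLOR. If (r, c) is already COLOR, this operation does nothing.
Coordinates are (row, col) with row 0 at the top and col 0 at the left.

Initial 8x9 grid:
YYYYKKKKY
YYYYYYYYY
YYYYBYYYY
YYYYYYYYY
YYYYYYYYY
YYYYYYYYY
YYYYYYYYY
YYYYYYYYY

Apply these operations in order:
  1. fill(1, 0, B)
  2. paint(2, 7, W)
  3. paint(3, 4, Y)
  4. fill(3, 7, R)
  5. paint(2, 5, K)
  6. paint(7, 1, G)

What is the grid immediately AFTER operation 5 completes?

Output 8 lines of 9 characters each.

Answer: RRRRKKKKR
RRRRRRRRR
RRRRRKRWR
RRRRYRRRR
RRRRRRRRR
RRRRRRRRR
RRRRRRRRR
RRRRRRRRR

Derivation:
After op 1 fill(1,0,B) [67 cells changed]:
BBBBKKKKB
BBBBBBBBB
BBBBBBBBB
BBBBBBBBB
BBBBBBBBB
BBBBBBBBB
BBBBBBBBB
BBBBBBBBB
After op 2 paint(2,7,W):
BBBBKKKKB
BBBBBBBBB
BBBBBBBWB
BBBBBBBBB
BBBBBBBBB
BBBBBBBBB
BBBBBBBBB
BBBBBBBBB
After op 3 paint(3,4,Y):
BBBBKKKKB
BBBBBBBBB
BBBBBBBWB
BBBBYBBBB
BBBBBBBBB
BBBBBBBBB
BBBBBBBBB
BBBBBBBBB
After op 4 fill(3,7,R) [66 cells changed]:
RRRRKKKKR
RRRRRRRRR
RRRRRRRWR
RRRRYRRRR
RRRRRRRRR
RRRRRRRRR
RRRRRRRRR
RRRRRRRRR
After op 5 paint(2,5,K):
RRRRKKKKR
RRRRRRRRR
RRRRRKRWR
RRRRYRRRR
RRRRRRRRR
RRRRRRRRR
RRRRRRRRR
RRRRRRRRR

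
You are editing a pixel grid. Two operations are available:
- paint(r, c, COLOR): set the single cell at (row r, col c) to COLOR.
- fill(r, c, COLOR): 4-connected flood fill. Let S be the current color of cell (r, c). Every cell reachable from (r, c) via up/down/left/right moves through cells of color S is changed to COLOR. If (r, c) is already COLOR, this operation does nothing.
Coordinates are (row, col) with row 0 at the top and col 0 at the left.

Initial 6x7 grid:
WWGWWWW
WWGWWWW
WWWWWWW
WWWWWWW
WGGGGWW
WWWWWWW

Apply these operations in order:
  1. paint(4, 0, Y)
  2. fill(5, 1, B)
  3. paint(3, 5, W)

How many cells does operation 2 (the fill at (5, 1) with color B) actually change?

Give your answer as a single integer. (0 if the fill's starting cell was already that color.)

Answer: 35

Derivation:
After op 1 paint(4,0,Y):
WWGWWWW
WWGWWWW
WWWWWWW
WWWWWWW
YGGGGWW
WWWWWWW
After op 2 fill(5,1,B) [35 cells changed]:
BBGBBBB
BBGBBBB
BBBBBBB
BBBBBBB
YGGGGBB
BBBBBBB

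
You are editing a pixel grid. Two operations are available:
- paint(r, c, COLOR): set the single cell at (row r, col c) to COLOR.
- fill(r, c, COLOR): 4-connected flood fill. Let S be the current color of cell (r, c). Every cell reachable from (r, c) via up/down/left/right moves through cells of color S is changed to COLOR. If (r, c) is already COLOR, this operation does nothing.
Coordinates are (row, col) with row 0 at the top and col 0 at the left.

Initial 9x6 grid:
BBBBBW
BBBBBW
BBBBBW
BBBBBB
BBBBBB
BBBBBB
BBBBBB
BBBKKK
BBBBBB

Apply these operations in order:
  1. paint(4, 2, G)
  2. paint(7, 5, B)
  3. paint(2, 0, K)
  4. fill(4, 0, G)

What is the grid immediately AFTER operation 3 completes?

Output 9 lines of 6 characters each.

After op 1 paint(4,2,G):
BBBBBW
BBBBBW
BBBBBW
BBBBBB
BBGBBB
BBBBBB
BBBBBB
BBBKKK
BBBBBB
After op 2 paint(7,5,B):
BBBBBW
BBBBBW
BBBBBW
BBBBBB
BBGBBB
BBBBBB
BBBBBB
BBBKKB
BBBBBB
After op 3 paint(2,0,K):
BBBBBW
BBBBBW
KBBBBW
BBBBBB
BBGBBB
BBBBBB
BBBBBB
BBBKKB
BBBBBB

Answer: BBBBBW
BBBBBW
KBBBBW
BBBBBB
BBGBBB
BBBBBB
BBBBBB
BBBKKB
BBBBBB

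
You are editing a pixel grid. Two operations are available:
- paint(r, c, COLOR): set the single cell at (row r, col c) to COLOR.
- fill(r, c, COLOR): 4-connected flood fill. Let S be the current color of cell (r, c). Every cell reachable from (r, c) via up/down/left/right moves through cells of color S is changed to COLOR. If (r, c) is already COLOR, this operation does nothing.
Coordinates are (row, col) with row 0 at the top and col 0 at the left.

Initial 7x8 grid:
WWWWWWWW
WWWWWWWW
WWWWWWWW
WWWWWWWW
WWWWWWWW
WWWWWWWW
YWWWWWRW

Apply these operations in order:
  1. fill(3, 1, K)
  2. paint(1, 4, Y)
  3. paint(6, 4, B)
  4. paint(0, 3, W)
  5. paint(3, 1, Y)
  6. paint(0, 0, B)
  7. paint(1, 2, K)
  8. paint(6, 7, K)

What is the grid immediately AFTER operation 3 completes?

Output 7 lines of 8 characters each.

After op 1 fill(3,1,K) [54 cells changed]:
KKKKKKKK
KKKKKKKK
KKKKKKKK
KKKKKKKK
KKKKKKKK
KKKKKKKK
YKKKKKRK
After op 2 paint(1,4,Y):
KKKKKKKK
KKKKYKKK
KKKKKKKK
KKKKKKKK
KKKKKKKK
KKKKKKKK
YKKKKKRK
After op 3 paint(6,4,B):
KKKKKKKK
KKKKYKKK
KKKKKKKK
KKKKKKKK
KKKKKKKK
KKKKKKKK
YKKKBKRK

Answer: KKKKKKKK
KKKKYKKK
KKKKKKKK
KKKKKKKK
KKKKKKKK
KKKKKKKK
YKKKBKRK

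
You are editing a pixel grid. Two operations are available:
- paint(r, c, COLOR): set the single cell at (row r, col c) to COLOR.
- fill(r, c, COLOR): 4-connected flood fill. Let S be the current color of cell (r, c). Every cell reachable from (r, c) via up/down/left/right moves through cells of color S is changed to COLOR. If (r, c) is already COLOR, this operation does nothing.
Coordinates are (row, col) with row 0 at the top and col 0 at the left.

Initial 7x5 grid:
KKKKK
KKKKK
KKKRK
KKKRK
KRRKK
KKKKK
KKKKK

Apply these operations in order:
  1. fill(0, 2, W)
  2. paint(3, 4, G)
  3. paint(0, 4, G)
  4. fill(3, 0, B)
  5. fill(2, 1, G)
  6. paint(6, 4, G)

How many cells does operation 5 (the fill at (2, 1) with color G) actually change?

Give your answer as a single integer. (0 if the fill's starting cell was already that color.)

After op 1 fill(0,2,W) [31 cells changed]:
WWWWW
WWWWW
WWWRW
WWWRW
WRRWW
WWWWW
WWWWW
After op 2 paint(3,4,G):
WWWWW
WWWWW
WWWRW
WWWRG
WRRWW
WWWWW
WWWWW
After op 3 paint(0,4,G):
WWWWG
WWWWW
WWWRW
WWWRG
WRRWW
WWWWW
WWWWW
After op 4 fill(3,0,B) [29 cells changed]:
BBBBG
BBBBB
BBBRB
BBBRG
BRRBB
BBBBB
BBBBB
After op 5 fill(2,1,G) [29 cells changed]:
GGGGG
GGGGG
GGGRG
GGGRG
GRRGG
GGGGG
GGGGG

Answer: 29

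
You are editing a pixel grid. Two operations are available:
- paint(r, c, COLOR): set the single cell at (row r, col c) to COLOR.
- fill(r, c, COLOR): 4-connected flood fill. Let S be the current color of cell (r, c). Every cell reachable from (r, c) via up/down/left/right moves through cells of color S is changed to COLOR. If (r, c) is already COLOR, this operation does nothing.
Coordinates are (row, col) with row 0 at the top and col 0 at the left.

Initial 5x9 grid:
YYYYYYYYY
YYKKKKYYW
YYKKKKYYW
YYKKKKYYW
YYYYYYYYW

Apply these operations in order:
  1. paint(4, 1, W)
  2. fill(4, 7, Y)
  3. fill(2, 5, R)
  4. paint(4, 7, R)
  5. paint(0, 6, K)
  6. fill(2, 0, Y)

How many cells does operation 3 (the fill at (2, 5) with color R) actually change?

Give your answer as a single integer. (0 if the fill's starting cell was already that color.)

Answer: 12

Derivation:
After op 1 paint(4,1,W):
YYYYYYYYY
YYKKKKYYW
YYKKKKYYW
YYKKKKYYW
YWYYYYYYW
After op 2 fill(4,7,Y) [0 cells changed]:
YYYYYYYYY
YYKKKKYYW
YYKKKKYYW
YYKKKKYYW
YWYYYYYYW
After op 3 fill(2,5,R) [12 cells changed]:
YYYYYYYYY
YYRRRRYYW
YYRRRRYYW
YYRRRRYYW
YWYYYYYYW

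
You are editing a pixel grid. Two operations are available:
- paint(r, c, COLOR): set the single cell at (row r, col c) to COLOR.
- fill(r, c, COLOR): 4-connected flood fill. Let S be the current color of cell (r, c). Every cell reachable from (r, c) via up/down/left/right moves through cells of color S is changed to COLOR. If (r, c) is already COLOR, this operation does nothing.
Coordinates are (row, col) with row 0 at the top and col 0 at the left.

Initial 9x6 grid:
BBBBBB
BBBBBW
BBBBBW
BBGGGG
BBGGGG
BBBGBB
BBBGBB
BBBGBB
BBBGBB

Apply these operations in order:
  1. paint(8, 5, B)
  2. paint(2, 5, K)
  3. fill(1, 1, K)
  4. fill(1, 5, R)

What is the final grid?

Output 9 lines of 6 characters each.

After op 1 paint(8,5,B):
BBBBBB
BBBBBW
BBBBBW
BBGGGG
BBGGGG
BBBGBB
BBBGBB
BBBGBB
BBBGBB
After op 2 paint(2,5,K):
BBBBBB
BBBBBW
BBBBBK
BBGGGG
BBGGGG
BBBGBB
BBBGBB
BBBGBB
BBBGBB
After op 3 fill(1,1,K) [32 cells changed]:
KKKKKK
KKKKKW
KKKKKK
KKGGGG
KKGGGG
KKKGBB
KKKGBB
KKKGBB
KKKGBB
After op 4 fill(1,5,R) [1 cells changed]:
KKKKKK
KKKKKR
KKKKKK
KKGGGG
KKGGGG
KKKGBB
KKKGBB
KKKGBB
KKKGBB

Answer: KKKKKK
KKKKKR
KKKKKK
KKGGGG
KKGGGG
KKKGBB
KKKGBB
KKKGBB
KKKGBB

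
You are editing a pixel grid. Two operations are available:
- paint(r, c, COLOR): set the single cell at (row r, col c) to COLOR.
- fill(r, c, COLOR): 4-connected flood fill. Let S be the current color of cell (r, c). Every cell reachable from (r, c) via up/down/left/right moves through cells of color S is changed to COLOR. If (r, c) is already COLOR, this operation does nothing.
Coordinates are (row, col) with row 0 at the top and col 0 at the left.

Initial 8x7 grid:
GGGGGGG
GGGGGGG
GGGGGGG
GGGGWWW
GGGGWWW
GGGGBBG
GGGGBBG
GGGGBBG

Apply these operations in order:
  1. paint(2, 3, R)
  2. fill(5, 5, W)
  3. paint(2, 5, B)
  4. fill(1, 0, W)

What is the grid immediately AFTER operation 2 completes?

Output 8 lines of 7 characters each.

Answer: GGGGGGG
GGGGGGG
GGGRGGG
GGGGWWW
GGGGWWW
GGGGWWG
GGGGWWG
GGGGWWG

Derivation:
After op 1 paint(2,3,R):
GGGGGGG
GGGGGGG
GGGRGGG
GGGGWWW
GGGGWWW
GGGGBBG
GGGGBBG
GGGGBBG
After op 2 fill(5,5,W) [6 cells changed]:
GGGGGGG
GGGGGGG
GGGRGGG
GGGGWWW
GGGGWWW
GGGGWWG
GGGGWWG
GGGGWWG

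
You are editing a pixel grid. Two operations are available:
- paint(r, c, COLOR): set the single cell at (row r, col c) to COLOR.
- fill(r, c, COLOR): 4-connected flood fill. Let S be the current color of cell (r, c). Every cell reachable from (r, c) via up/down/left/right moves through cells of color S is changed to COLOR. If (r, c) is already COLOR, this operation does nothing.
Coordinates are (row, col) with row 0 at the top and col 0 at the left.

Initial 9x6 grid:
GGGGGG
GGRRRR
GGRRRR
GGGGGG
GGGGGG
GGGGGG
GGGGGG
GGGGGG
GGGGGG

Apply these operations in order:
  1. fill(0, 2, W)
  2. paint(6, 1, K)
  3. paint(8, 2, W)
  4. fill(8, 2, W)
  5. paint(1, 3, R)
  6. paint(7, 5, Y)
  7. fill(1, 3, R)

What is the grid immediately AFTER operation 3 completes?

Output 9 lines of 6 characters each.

After op 1 fill(0,2,W) [46 cells changed]:
WWWWWW
WWRRRR
WWRRRR
WWWWWW
WWWWWW
WWWWWW
WWWWWW
WWWWWW
WWWWWW
After op 2 paint(6,1,K):
WWWWWW
WWRRRR
WWRRRR
WWWWWW
WWWWWW
WWWWWW
WKWWWW
WWWWWW
WWWWWW
After op 3 paint(8,2,W):
WWWWWW
WWRRRR
WWRRRR
WWWWWW
WWWWWW
WWWWWW
WKWWWW
WWWWWW
WWWWWW

Answer: WWWWWW
WWRRRR
WWRRRR
WWWWWW
WWWWWW
WWWWWW
WKWWWW
WWWWWW
WWWWWW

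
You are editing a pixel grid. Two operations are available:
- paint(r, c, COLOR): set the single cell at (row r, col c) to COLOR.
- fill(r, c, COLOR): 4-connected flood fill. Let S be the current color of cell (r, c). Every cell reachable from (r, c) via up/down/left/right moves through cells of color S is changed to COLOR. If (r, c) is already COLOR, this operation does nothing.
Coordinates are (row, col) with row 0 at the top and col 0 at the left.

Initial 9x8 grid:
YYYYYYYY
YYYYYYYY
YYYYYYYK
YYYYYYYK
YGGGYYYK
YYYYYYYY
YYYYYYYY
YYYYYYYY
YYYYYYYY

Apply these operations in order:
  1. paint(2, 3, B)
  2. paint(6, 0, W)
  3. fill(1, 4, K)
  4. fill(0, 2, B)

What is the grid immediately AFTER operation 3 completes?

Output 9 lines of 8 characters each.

After op 1 paint(2,3,B):
YYYYYYYY
YYYYYYYY
YYYBYYYK
YYYYYYYK
YGGGYYYK
YYYYYYYY
YYYYYYYY
YYYYYYYY
YYYYYYYY
After op 2 paint(6,0,W):
YYYYYYYY
YYYYYYYY
YYYBYYYK
YYYYYYYK
YGGGYYYK
YYYYYYYY
WYYYYYYY
YYYYYYYY
YYYYYYYY
After op 3 fill(1,4,K) [64 cells changed]:
KKKKKKKK
KKKKKKKK
KKKBKKKK
KKKKKKKK
KGGGKKKK
KKKKKKKK
WKKKKKKK
KKKKKKKK
KKKKKKKK

Answer: KKKKKKKK
KKKKKKKK
KKKBKKKK
KKKKKKKK
KGGGKKKK
KKKKKKKK
WKKKKKKK
KKKKKKKK
KKKKKKKK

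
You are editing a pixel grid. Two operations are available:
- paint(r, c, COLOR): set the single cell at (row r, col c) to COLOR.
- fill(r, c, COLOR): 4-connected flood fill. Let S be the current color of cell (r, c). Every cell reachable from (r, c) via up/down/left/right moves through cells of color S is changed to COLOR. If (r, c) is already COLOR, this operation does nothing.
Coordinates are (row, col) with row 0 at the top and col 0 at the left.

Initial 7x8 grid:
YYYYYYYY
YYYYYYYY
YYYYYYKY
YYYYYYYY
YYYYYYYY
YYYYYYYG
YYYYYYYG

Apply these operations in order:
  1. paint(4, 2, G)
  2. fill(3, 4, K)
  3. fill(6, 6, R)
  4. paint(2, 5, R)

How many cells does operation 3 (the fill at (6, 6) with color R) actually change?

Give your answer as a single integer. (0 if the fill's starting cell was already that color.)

After op 1 paint(4,2,G):
YYYYYYYY
YYYYYYYY
YYYYYYKY
YYYYYYYY
YYGYYYYY
YYYYYYYG
YYYYYYYG
After op 2 fill(3,4,K) [52 cells changed]:
KKKKKKKK
KKKKKKKK
KKKKKKKK
KKKKKKKK
KKGKKKKK
KKKKKKKG
KKKKKKKG
After op 3 fill(6,6,R) [53 cells changed]:
RRRRRRRR
RRRRRRRR
RRRRRRRR
RRRRRRRR
RRGRRRRR
RRRRRRRG
RRRRRRRG

Answer: 53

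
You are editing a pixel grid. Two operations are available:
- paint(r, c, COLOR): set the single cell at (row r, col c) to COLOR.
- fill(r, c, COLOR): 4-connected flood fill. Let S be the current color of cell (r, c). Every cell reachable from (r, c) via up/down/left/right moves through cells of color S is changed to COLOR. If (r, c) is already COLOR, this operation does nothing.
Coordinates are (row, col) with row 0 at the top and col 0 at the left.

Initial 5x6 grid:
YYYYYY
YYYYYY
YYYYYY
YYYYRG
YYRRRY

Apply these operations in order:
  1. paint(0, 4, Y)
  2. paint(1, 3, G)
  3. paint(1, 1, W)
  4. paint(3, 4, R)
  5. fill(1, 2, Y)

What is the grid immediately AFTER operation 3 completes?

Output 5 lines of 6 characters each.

Answer: YYYYYY
YWYGYY
YYYYYY
YYYYRG
YYRRRY

Derivation:
After op 1 paint(0,4,Y):
YYYYYY
YYYYYY
YYYYYY
YYYYRG
YYRRRY
After op 2 paint(1,3,G):
YYYYYY
YYYGYY
YYYYYY
YYYYRG
YYRRRY
After op 3 paint(1,1,W):
YYYYYY
YWYGYY
YYYYYY
YYYYRG
YYRRRY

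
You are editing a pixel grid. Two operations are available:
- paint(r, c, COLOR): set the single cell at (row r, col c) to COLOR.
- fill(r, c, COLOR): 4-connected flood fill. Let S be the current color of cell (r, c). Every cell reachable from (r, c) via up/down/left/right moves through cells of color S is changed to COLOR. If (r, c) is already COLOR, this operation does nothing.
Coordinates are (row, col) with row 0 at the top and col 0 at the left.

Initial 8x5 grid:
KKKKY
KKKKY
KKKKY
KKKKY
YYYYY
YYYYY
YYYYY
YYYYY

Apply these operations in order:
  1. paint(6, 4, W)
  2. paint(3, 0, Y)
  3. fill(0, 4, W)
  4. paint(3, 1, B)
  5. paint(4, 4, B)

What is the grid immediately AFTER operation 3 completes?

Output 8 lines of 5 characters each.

After op 1 paint(6,4,W):
KKKKY
KKKKY
KKKKY
KKKKY
YYYYY
YYYYY
YYYYW
YYYYY
After op 2 paint(3,0,Y):
KKKKY
KKKKY
KKKKY
YKKKY
YYYYY
YYYYY
YYYYW
YYYYY
After op 3 fill(0,4,W) [24 cells changed]:
KKKKW
KKKKW
KKKKW
WKKKW
WWWWW
WWWWW
WWWWW
WWWWW

Answer: KKKKW
KKKKW
KKKKW
WKKKW
WWWWW
WWWWW
WWWWW
WWWWW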